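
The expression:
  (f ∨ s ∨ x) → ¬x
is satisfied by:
  {x: False}


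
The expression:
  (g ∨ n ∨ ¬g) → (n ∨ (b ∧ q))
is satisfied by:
  {n: True, b: True, q: True}
  {n: True, b: True, q: False}
  {n: True, q: True, b: False}
  {n: True, q: False, b: False}
  {b: True, q: True, n: False}


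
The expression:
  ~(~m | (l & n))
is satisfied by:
  {m: True, l: False, n: False}
  {m: True, n: True, l: False}
  {m: True, l: True, n: False}


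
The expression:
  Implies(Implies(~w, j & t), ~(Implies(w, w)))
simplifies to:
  ~w & (~j | ~t)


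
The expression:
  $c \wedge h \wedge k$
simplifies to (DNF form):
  $c \wedge h \wedge k$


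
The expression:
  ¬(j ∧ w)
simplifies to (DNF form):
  ¬j ∨ ¬w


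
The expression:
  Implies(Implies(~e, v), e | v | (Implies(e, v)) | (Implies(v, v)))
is always true.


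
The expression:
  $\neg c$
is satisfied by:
  {c: False}


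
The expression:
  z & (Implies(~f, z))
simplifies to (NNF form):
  z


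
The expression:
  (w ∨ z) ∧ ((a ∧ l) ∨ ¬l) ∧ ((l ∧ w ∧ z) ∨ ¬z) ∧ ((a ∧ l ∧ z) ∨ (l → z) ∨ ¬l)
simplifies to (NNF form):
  w ∧ (a ∨ ¬z) ∧ (l ∨ ¬z) ∧ (z ∨ ¬l)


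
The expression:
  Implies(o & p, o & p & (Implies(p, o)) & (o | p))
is always true.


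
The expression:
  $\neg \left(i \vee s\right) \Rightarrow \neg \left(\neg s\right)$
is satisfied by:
  {i: True, s: True}
  {i: True, s: False}
  {s: True, i: False}


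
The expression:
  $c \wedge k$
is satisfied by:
  {c: True, k: True}


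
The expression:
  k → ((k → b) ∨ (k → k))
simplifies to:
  True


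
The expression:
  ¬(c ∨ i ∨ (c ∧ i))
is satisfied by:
  {i: False, c: False}


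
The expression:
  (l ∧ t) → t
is always true.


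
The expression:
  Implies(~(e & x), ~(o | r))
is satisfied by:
  {e: True, x: True, r: False, o: False}
  {e: True, x: False, r: False, o: False}
  {x: True, e: False, r: False, o: False}
  {e: False, x: False, r: False, o: False}
  {e: True, o: True, x: True, r: False}
  {e: True, r: True, x: True, o: False}
  {e: True, o: True, r: True, x: True}


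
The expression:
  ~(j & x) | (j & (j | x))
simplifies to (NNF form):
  True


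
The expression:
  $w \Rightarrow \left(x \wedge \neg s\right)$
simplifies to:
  $\left(x \wedge \neg s\right) \vee \neg w$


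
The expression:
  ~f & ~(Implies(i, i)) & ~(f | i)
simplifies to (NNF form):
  False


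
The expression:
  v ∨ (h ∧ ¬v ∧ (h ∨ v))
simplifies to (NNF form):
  h ∨ v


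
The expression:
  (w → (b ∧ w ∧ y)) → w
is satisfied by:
  {w: True}


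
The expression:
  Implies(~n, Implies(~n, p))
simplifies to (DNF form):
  n | p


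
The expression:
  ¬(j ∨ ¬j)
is never true.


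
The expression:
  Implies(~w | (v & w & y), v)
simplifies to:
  v | w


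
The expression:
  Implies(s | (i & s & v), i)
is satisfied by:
  {i: True, s: False}
  {s: False, i: False}
  {s: True, i: True}


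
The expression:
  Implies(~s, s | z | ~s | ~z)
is always true.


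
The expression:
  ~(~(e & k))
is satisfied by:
  {e: True, k: True}


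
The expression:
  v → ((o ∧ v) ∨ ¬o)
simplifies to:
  True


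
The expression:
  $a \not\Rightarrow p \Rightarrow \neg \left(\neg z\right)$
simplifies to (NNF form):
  $p \vee z \vee \neg a$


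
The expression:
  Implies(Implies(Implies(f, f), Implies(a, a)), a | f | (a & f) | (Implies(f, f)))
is always true.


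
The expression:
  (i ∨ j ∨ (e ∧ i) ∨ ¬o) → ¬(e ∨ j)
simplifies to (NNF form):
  ¬j ∧ (o ∨ ¬e) ∧ (¬e ∨ ¬i)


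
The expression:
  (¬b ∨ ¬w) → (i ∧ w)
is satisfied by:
  {i: True, b: True, w: True}
  {i: True, w: True, b: False}
  {b: True, w: True, i: False}


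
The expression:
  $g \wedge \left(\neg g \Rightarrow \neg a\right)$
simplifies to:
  $g$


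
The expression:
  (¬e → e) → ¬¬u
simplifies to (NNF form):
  u ∨ ¬e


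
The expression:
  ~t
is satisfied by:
  {t: False}


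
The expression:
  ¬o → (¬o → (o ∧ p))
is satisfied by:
  {o: True}


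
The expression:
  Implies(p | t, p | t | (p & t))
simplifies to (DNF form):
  True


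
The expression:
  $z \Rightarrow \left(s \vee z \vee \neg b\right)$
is always true.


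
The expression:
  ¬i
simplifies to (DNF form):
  ¬i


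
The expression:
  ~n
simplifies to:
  ~n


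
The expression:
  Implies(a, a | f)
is always true.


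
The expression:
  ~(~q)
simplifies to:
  q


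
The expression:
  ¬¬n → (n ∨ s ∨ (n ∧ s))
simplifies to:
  True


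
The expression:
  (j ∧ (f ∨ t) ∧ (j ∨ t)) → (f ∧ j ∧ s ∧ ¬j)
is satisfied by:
  {f: False, j: False, t: False}
  {t: True, f: False, j: False}
  {f: True, t: False, j: False}
  {t: True, f: True, j: False}
  {j: True, t: False, f: False}


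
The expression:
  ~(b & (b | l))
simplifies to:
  ~b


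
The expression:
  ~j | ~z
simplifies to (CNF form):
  ~j | ~z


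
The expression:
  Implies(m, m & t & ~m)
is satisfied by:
  {m: False}


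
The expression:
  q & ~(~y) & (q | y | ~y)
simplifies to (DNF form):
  q & y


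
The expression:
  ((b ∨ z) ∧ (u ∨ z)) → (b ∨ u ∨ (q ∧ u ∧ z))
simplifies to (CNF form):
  b ∨ u ∨ ¬z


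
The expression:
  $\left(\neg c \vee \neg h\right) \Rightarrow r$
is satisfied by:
  {r: True, c: True, h: True}
  {r: True, c: True, h: False}
  {r: True, h: True, c: False}
  {r: True, h: False, c: False}
  {c: True, h: True, r: False}


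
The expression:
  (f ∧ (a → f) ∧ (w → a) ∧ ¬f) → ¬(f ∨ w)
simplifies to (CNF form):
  True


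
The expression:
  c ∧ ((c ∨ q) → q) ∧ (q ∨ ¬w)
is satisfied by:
  {c: True, q: True}


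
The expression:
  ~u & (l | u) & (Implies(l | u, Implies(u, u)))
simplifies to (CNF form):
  l & ~u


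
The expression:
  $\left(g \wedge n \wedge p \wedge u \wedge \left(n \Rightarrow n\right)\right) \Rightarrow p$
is always true.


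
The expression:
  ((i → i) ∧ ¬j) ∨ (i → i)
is always true.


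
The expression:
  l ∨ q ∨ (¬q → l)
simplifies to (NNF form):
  l ∨ q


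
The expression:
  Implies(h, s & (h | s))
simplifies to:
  s | ~h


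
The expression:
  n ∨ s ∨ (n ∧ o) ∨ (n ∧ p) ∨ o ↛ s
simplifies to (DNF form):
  n ∨ o ∨ s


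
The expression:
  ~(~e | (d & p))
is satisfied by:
  {e: True, p: False, d: False}
  {e: True, d: True, p: False}
  {e: True, p: True, d: False}


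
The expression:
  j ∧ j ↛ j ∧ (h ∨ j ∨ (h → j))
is never true.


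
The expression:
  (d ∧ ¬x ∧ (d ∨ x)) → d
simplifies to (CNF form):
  True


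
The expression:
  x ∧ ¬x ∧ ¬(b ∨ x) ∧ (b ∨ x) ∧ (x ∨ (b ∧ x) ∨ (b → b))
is never true.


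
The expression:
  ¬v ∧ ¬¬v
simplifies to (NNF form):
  False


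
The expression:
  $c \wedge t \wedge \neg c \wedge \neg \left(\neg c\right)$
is never true.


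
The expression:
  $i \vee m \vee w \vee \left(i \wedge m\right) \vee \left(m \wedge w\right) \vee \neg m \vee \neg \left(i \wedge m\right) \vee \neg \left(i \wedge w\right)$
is always true.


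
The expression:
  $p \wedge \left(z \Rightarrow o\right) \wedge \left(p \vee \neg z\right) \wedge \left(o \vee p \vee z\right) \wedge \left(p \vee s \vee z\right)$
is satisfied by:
  {p: True, o: True, z: False}
  {p: True, z: False, o: False}
  {p: True, o: True, z: True}


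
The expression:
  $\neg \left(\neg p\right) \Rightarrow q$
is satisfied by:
  {q: True, p: False}
  {p: False, q: False}
  {p: True, q: True}


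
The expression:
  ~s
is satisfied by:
  {s: False}


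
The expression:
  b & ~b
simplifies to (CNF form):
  False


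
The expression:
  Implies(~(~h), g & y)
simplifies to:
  ~h | (g & y)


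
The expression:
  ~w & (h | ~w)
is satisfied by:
  {w: False}


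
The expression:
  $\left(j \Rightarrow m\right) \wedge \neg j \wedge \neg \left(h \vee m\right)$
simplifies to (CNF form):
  $\neg h \wedge \neg j \wedge \neg m$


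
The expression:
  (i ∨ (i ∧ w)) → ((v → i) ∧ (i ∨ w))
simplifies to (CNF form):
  True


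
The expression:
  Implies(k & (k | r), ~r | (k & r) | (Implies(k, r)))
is always true.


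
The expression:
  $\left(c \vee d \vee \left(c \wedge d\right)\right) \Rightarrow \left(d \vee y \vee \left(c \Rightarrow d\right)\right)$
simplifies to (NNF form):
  $d \vee y \vee \neg c$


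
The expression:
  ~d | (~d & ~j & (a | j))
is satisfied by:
  {d: False}


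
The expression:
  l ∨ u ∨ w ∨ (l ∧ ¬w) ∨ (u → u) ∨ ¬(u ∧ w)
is always true.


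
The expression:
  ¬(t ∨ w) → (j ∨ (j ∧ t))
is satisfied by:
  {t: True, w: True, j: True}
  {t: True, w: True, j: False}
  {t: True, j: True, w: False}
  {t: True, j: False, w: False}
  {w: True, j: True, t: False}
  {w: True, j: False, t: False}
  {j: True, w: False, t: False}


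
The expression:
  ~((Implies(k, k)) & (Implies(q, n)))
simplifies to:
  q & ~n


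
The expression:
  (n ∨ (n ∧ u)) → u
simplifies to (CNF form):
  u ∨ ¬n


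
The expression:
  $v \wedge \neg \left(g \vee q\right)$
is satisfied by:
  {v: True, q: False, g: False}


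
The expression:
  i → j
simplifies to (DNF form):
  j ∨ ¬i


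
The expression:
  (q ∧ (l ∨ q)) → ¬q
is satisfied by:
  {q: False}


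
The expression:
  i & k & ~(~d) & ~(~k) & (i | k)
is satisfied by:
  {i: True, d: True, k: True}


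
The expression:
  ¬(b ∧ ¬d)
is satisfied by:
  {d: True, b: False}
  {b: False, d: False}
  {b: True, d: True}


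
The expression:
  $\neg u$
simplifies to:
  $\neg u$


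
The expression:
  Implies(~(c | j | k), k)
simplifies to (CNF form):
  c | j | k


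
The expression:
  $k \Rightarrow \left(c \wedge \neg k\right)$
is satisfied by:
  {k: False}


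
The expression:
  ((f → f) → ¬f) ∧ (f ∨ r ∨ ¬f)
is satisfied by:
  {f: False}


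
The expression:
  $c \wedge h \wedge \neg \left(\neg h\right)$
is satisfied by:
  {h: True, c: True}


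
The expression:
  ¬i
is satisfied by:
  {i: False}


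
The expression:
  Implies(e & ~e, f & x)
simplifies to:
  True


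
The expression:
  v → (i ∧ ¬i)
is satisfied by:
  {v: False}


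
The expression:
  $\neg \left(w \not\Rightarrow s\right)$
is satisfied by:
  {s: True, w: False}
  {w: False, s: False}
  {w: True, s: True}


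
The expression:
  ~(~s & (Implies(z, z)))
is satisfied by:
  {s: True}


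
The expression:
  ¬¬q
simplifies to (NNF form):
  q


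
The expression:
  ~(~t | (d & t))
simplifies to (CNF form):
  t & ~d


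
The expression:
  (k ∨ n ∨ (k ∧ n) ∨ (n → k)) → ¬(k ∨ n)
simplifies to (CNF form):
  ¬k ∧ ¬n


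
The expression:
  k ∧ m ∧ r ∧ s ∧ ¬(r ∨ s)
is never true.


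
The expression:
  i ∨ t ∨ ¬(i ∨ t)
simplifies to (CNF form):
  True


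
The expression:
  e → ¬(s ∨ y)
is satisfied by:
  {y: False, e: False, s: False}
  {s: True, y: False, e: False}
  {y: True, s: False, e: False}
  {s: True, y: True, e: False}
  {e: True, s: False, y: False}


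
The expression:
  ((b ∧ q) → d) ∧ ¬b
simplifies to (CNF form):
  ¬b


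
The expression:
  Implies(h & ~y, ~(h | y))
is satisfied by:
  {y: True, h: False}
  {h: False, y: False}
  {h: True, y: True}


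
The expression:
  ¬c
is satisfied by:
  {c: False}


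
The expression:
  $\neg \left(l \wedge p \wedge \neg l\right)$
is always true.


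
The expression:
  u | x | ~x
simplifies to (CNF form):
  True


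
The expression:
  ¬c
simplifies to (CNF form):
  ¬c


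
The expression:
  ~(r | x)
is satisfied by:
  {x: False, r: False}


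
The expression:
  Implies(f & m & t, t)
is always true.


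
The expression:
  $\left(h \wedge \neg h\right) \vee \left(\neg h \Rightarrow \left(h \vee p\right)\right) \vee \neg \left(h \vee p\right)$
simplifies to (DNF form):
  $\text{True}$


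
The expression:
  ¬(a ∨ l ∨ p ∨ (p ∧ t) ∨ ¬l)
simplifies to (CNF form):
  False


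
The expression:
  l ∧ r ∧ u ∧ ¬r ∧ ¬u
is never true.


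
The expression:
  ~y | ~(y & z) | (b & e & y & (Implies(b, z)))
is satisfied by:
  {b: True, e: True, z: False, y: False}
  {b: True, e: False, z: False, y: False}
  {e: True, b: False, z: False, y: False}
  {b: False, e: False, z: False, y: False}
  {b: True, y: True, e: True, z: False}
  {b: True, y: True, e: False, z: False}
  {y: True, e: True, b: False, z: False}
  {y: True, b: False, e: False, z: False}
  {b: True, z: True, e: True, y: False}
  {b: True, z: True, e: False, y: False}
  {z: True, e: True, b: False, y: False}
  {z: True, b: False, e: False, y: False}
  {b: True, y: True, z: True, e: True}


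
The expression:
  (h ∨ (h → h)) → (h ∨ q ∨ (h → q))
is always true.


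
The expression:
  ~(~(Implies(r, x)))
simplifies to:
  x | ~r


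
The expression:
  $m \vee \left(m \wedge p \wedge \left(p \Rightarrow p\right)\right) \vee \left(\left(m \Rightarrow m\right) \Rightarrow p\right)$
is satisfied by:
  {m: True, p: True}
  {m: True, p: False}
  {p: True, m: False}


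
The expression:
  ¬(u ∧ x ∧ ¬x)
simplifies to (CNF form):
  True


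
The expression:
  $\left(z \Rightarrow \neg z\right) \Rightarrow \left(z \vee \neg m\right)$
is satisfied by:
  {z: True, m: False}
  {m: False, z: False}
  {m: True, z: True}


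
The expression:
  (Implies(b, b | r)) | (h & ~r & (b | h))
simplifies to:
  True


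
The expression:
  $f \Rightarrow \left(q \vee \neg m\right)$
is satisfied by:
  {q: True, m: False, f: False}
  {m: False, f: False, q: False}
  {f: True, q: True, m: False}
  {f: True, m: False, q: False}
  {q: True, m: True, f: False}
  {m: True, q: False, f: False}
  {f: True, m: True, q: True}


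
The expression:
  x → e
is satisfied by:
  {e: True, x: False}
  {x: False, e: False}
  {x: True, e: True}


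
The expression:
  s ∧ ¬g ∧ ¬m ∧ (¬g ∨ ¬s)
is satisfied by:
  {s: True, g: False, m: False}


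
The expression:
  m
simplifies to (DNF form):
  m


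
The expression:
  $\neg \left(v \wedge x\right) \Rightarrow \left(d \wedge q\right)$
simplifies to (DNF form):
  $\left(d \wedge q\right) \vee \left(v \wedge x\right) \vee \left(d \wedge q \wedge v\right) \vee \left(d \wedge q \wedge x\right) \vee \left(d \wedge v \wedge x\right) \vee \left(q \wedge v \wedge x\right) \vee \left(d \wedge q \wedge v \wedge x\right)$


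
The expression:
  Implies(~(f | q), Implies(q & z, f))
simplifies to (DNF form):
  True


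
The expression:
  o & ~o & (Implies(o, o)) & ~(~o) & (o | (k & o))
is never true.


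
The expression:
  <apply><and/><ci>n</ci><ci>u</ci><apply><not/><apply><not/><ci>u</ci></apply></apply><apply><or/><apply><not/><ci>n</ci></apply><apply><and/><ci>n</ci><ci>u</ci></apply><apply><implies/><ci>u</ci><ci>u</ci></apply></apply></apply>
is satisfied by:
  {u: True, n: True}


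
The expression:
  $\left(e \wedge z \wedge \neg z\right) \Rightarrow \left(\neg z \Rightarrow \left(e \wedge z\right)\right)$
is always true.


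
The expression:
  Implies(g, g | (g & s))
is always true.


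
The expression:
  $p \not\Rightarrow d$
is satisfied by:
  {p: True, d: False}


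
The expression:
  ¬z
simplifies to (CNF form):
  ¬z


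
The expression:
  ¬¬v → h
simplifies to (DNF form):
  h ∨ ¬v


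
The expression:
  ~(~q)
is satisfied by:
  {q: True}


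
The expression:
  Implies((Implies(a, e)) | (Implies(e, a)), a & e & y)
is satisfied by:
  {a: True, e: True, y: True}


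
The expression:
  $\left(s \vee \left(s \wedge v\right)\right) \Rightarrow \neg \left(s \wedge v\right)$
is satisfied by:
  {s: False, v: False}
  {v: True, s: False}
  {s: True, v: False}


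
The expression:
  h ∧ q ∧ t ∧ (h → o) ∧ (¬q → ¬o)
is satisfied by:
  {t: True, h: True, o: True, q: True}


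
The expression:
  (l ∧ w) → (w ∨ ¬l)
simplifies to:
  True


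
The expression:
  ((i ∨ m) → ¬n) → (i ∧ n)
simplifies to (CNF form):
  n ∧ (i ∨ m)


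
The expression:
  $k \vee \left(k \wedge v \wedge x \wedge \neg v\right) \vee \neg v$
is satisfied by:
  {k: True, v: False}
  {v: False, k: False}
  {v: True, k: True}


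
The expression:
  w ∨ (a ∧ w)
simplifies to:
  w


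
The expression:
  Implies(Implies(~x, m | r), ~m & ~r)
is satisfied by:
  {r: False, m: False}


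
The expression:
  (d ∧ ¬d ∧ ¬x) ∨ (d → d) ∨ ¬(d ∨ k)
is always true.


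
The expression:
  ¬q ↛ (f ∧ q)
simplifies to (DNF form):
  ¬q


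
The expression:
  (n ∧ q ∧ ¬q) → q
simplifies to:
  True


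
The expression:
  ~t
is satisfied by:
  {t: False}


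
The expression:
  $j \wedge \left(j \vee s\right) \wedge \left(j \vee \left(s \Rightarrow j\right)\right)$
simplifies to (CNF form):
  $j$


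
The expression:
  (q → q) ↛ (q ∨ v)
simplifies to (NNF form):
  ¬q ∧ ¬v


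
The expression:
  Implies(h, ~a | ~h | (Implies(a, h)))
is always true.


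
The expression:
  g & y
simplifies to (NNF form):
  g & y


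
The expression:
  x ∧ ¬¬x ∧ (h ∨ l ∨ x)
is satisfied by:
  {x: True}


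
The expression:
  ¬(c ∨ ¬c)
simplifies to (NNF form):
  False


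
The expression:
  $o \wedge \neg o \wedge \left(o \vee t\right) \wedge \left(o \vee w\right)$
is never true.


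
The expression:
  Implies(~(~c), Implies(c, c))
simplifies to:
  True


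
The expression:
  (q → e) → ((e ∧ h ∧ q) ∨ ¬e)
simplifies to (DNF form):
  (h ∧ q) ∨ ¬e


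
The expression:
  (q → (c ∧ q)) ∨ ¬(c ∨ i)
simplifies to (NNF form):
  c ∨ ¬i ∨ ¬q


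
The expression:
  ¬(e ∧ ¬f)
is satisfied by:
  {f: True, e: False}
  {e: False, f: False}
  {e: True, f: True}


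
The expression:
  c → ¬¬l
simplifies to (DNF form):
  l ∨ ¬c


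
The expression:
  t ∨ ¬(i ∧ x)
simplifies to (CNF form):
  t ∨ ¬i ∨ ¬x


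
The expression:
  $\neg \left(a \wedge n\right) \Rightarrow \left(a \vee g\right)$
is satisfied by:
  {a: True, g: True}
  {a: True, g: False}
  {g: True, a: False}


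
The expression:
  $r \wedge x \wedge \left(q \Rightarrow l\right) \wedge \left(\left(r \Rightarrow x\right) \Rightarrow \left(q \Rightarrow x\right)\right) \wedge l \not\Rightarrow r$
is never true.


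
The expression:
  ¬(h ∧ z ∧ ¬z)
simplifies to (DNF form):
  True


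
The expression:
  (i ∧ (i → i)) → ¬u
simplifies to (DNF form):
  ¬i ∨ ¬u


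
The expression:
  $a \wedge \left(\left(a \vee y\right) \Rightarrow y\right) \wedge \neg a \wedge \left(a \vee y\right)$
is never true.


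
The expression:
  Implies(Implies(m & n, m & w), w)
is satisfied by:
  {m: True, w: True, n: True}
  {m: True, w: True, n: False}
  {w: True, n: True, m: False}
  {w: True, n: False, m: False}
  {m: True, n: True, w: False}


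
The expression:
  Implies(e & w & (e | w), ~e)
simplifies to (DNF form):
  ~e | ~w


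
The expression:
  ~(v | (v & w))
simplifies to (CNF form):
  ~v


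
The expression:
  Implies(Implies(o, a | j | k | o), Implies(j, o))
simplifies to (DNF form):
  o | ~j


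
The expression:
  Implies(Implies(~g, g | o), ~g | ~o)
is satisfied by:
  {g: False, o: False}
  {o: True, g: False}
  {g: True, o: False}


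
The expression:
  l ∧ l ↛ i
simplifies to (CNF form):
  l ∧ ¬i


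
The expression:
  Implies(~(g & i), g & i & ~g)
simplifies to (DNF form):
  g & i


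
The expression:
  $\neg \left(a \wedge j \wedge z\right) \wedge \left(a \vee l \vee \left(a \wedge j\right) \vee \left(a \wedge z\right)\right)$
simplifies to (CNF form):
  $\left(a \vee l\right) \wedge \left(a \vee \neg a\right) \wedge \left(a \vee l \vee \neg j\right) \wedge \left(a \vee l \vee \neg z\right) \wedge \left(a \vee \neg a \vee \neg j\right) \wedge \left(a \vee \neg a \vee \neg z\right) \wedge \left(l \vee \neg j \vee \neg z\right) \wedge \left(\neg a \vee \neg j \vee \neg z\right)$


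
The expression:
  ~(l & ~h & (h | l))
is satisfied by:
  {h: True, l: False}
  {l: False, h: False}
  {l: True, h: True}


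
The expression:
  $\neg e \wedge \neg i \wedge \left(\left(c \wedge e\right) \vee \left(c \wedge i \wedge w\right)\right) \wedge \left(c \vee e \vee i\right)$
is never true.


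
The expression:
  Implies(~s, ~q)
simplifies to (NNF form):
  s | ~q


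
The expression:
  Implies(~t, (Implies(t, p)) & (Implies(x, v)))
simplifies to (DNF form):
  t | v | ~x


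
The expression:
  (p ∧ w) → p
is always true.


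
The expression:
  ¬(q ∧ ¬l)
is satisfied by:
  {l: True, q: False}
  {q: False, l: False}
  {q: True, l: True}


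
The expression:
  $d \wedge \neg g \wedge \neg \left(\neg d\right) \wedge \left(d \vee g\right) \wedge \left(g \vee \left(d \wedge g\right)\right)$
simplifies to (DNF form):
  $\text{False}$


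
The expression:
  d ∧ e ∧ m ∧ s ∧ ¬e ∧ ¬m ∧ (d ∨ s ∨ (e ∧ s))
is never true.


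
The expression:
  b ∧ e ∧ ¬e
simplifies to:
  False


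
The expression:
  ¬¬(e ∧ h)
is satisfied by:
  {h: True, e: True}


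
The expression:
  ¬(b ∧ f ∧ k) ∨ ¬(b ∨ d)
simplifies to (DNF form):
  ¬b ∨ ¬f ∨ ¬k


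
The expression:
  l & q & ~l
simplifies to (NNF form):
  False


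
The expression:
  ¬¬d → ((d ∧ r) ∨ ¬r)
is always true.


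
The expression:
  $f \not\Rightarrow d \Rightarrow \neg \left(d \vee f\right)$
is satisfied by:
  {d: True, f: False}
  {f: False, d: False}
  {f: True, d: True}


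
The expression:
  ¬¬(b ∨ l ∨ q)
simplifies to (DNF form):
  b ∨ l ∨ q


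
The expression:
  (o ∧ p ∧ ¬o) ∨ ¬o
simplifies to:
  ¬o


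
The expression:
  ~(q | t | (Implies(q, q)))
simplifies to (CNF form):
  False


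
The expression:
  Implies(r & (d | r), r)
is always true.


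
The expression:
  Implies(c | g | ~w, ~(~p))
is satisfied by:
  {p: True, w: True, g: False, c: False}
  {p: True, w: False, g: False, c: False}
  {p: True, c: True, w: True, g: False}
  {p: True, c: True, w: False, g: False}
  {p: True, g: True, w: True, c: False}
  {p: True, g: True, w: False, c: False}
  {p: True, g: True, c: True, w: True}
  {p: True, g: True, c: True, w: False}
  {w: True, p: False, g: False, c: False}


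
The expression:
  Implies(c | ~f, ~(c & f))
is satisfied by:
  {c: False, f: False}
  {f: True, c: False}
  {c: True, f: False}


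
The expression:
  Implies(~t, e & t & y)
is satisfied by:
  {t: True}


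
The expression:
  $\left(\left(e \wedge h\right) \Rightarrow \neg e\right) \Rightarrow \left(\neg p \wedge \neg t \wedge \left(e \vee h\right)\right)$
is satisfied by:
  {h: True, e: True, t: False, p: False}
  {h: True, p: True, e: True, t: False}
  {h: True, e: True, t: True, p: False}
  {h: True, p: True, e: True, t: True}
  {h: True, t: False, e: False, p: False}
  {e: True, p: False, t: False, h: False}


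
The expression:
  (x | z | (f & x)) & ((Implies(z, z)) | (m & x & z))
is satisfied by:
  {x: True, z: True}
  {x: True, z: False}
  {z: True, x: False}


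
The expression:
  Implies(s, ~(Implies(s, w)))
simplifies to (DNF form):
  ~s | ~w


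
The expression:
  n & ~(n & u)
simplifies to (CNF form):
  n & ~u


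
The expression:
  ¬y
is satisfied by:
  {y: False}


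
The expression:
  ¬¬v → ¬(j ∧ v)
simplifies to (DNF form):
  ¬j ∨ ¬v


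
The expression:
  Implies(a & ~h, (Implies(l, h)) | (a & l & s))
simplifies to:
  h | s | ~a | ~l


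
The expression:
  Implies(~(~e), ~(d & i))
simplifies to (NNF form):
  ~d | ~e | ~i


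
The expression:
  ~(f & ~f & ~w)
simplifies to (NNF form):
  True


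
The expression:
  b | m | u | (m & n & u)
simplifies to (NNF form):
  b | m | u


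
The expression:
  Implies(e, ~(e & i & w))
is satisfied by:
  {w: False, e: False, i: False}
  {i: True, w: False, e: False}
  {e: True, w: False, i: False}
  {i: True, e: True, w: False}
  {w: True, i: False, e: False}
  {i: True, w: True, e: False}
  {e: True, w: True, i: False}


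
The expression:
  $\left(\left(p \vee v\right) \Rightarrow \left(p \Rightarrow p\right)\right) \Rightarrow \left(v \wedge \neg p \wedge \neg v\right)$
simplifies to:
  $\text{False}$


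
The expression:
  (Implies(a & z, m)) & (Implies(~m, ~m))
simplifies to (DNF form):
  m | ~a | ~z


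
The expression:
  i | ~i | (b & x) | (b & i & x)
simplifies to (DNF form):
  True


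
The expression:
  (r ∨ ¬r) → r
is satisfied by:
  {r: True}


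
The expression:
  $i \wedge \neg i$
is never true.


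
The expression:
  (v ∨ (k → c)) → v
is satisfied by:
  {k: True, v: True, c: False}
  {v: True, c: False, k: False}
  {k: True, v: True, c: True}
  {v: True, c: True, k: False}
  {k: True, c: False, v: False}


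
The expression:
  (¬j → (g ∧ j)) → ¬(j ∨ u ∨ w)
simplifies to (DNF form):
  ¬j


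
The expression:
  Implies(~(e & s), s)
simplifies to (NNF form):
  s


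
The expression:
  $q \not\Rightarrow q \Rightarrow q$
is always true.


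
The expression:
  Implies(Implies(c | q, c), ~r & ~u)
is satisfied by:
  {q: True, c: False, r: False, u: False}
  {q: False, c: False, r: False, u: False}
  {q: True, u: True, c: False, r: False}
  {q: True, r: True, u: False, c: False}
  {q: True, r: True, u: True, c: False}
  {q: True, c: True, u: False, r: False}
  {c: True, u: False, r: False, q: False}


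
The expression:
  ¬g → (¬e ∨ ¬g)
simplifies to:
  True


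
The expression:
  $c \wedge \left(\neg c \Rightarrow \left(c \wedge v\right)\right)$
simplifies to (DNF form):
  $c$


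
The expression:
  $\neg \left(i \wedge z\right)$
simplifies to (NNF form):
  $\neg i \vee \neg z$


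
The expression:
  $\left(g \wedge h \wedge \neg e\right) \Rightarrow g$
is always true.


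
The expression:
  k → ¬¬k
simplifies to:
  True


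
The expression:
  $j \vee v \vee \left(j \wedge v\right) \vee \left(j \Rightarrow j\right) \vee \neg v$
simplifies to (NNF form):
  $\text{True}$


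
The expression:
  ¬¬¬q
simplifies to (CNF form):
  ¬q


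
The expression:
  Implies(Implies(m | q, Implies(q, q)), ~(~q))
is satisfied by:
  {q: True}


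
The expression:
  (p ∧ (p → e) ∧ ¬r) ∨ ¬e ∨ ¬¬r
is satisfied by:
  {r: True, p: True, e: False}
  {r: True, e: False, p: False}
  {p: True, e: False, r: False}
  {p: False, e: False, r: False}
  {r: True, p: True, e: True}
  {r: True, e: True, p: False}
  {p: True, e: True, r: False}


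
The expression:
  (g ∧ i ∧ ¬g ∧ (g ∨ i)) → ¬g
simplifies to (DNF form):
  True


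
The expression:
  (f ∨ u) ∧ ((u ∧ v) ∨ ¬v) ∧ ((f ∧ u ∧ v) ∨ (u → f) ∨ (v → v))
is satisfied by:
  {u: True, f: True, v: False}
  {u: True, f: False, v: False}
  {u: True, v: True, f: True}
  {u: True, v: True, f: False}
  {f: True, v: False, u: False}


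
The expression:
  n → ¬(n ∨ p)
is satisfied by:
  {n: False}


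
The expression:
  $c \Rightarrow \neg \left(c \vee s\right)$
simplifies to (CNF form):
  $\neg c$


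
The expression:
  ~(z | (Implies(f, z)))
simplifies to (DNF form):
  f & ~z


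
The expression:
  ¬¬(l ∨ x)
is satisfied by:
  {x: True, l: True}
  {x: True, l: False}
  {l: True, x: False}


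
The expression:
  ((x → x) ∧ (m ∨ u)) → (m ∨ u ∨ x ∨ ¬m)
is always true.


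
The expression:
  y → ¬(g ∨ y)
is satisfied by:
  {y: False}


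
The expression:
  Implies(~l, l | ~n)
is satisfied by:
  {l: True, n: False}
  {n: False, l: False}
  {n: True, l: True}


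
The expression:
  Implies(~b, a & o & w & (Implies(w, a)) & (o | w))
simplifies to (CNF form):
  (a | b) & (b | o) & (b | w)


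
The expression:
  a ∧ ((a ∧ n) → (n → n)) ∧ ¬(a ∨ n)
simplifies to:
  False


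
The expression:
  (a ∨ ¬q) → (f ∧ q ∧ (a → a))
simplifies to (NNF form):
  q ∧ (f ∨ ¬a)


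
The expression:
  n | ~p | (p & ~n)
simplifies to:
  True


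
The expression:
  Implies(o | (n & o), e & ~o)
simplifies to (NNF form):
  ~o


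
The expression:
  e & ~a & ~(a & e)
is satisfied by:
  {e: True, a: False}


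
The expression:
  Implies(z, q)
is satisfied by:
  {q: True, z: False}
  {z: False, q: False}
  {z: True, q: True}


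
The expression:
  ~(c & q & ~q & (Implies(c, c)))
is always true.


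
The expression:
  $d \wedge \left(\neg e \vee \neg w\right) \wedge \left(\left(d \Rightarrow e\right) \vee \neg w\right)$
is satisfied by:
  {d: True, w: False}


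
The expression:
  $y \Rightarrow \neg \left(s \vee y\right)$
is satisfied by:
  {y: False}


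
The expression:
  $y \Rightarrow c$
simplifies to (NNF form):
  $c \vee \neg y$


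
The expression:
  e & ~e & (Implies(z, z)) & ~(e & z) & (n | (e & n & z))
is never true.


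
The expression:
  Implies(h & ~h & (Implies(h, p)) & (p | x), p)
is always true.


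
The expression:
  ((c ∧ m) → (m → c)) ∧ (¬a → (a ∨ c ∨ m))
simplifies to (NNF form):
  a ∨ c ∨ m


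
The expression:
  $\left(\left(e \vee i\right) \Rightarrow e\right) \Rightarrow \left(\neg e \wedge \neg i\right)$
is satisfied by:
  {e: False}


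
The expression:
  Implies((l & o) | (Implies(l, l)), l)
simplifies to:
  l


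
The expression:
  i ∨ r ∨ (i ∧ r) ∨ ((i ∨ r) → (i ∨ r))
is always true.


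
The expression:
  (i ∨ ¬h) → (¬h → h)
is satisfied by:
  {h: True}


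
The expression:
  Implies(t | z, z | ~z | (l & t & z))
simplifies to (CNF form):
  True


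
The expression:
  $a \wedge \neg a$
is never true.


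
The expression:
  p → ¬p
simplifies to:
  ¬p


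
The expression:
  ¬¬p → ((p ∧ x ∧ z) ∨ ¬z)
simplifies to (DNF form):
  x ∨ ¬p ∨ ¬z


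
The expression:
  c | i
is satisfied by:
  {i: True, c: True}
  {i: True, c: False}
  {c: True, i: False}


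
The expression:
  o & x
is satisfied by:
  {x: True, o: True}


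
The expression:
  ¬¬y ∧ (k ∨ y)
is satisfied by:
  {y: True}


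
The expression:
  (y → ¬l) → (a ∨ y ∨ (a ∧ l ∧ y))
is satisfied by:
  {a: True, y: True}
  {a: True, y: False}
  {y: True, a: False}


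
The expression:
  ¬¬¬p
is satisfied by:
  {p: False}


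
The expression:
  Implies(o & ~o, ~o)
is always true.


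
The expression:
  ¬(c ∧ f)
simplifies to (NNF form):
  ¬c ∨ ¬f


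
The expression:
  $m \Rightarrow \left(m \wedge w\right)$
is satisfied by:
  {w: True, m: False}
  {m: False, w: False}
  {m: True, w: True}


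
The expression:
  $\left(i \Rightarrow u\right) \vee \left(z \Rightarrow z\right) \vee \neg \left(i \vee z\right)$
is always true.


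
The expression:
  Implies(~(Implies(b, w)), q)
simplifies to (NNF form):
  q | w | ~b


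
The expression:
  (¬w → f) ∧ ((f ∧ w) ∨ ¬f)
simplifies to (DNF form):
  w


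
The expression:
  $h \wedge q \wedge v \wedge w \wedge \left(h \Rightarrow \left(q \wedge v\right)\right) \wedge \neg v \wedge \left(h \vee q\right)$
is never true.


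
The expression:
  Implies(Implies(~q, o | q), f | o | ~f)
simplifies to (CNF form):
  True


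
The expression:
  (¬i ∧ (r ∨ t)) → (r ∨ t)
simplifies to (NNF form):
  True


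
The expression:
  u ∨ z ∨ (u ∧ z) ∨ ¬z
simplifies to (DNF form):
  True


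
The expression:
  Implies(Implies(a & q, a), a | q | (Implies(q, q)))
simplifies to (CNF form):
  True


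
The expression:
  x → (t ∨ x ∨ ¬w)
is always true.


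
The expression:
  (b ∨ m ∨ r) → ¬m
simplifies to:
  ¬m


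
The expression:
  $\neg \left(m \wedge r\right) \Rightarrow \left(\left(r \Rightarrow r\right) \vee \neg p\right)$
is always true.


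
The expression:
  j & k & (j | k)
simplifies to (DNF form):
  j & k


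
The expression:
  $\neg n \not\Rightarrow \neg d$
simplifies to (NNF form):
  $d \wedge \neg n$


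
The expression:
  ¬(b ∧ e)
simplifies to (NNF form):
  ¬b ∨ ¬e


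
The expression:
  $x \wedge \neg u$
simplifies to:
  $x \wedge \neg u$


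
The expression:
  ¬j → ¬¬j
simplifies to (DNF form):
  j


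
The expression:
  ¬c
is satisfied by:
  {c: False}


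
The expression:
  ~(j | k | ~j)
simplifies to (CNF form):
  False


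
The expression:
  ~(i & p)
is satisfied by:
  {p: False, i: False}
  {i: True, p: False}
  {p: True, i: False}


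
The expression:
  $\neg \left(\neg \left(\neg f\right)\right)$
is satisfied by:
  {f: False}


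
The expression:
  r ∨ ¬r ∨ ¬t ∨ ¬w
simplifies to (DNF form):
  True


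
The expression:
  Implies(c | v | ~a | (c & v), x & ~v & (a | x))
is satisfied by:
  {a: True, x: True, v: False, c: False}
  {x: True, v: False, c: False, a: False}
  {a: True, x: True, c: True, v: False}
  {x: True, c: True, v: False, a: False}
  {a: True, v: False, c: False, x: False}


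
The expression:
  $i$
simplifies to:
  $i$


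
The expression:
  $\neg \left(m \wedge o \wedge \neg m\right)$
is always true.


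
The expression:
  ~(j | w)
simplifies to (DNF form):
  ~j & ~w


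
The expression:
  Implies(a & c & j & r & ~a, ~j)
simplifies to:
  True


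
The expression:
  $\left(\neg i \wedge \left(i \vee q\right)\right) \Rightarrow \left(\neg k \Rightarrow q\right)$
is always true.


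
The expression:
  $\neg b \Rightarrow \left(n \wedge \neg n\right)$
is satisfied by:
  {b: True}


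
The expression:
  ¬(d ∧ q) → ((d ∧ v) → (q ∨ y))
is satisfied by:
  {y: True, q: True, v: False, d: False}
  {y: True, v: False, q: False, d: False}
  {q: True, y: False, v: False, d: False}
  {y: False, v: False, q: False, d: False}
  {d: True, y: True, q: True, v: False}
  {d: True, y: True, v: False, q: False}
  {d: True, q: True, y: False, v: False}
  {d: True, y: False, v: False, q: False}
  {y: True, v: True, q: True, d: False}
  {y: True, v: True, d: False, q: False}
  {v: True, q: True, d: False, y: False}
  {v: True, d: False, q: False, y: False}
  {y: True, v: True, d: True, q: True}
  {y: True, v: True, d: True, q: False}
  {v: True, d: True, q: True, y: False}


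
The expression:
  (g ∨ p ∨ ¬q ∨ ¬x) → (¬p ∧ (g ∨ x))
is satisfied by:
  {x: True, g: True, p: False}
  {x: True, g: False, p: False}
  {g: True, x: False, p: False}


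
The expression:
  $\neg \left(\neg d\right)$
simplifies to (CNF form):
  $d$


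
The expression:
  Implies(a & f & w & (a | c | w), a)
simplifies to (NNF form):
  True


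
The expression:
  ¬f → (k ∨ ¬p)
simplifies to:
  f ∨ k ∨ ¬p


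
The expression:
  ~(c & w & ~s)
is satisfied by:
  {s: True, w: False, c: False}
  {w: False, c: False, s: False}
  {s: True, c: True, w: False}
  {c: True, w: False, s: False}
  {s: True, w: True, c: False}
  {w: True, s: False, c: False}
  {s: True, c: True, w: True}


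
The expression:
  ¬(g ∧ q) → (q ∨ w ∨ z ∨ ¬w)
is always true.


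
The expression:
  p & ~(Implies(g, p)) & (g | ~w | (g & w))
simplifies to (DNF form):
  False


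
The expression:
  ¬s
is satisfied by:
  {s: False}


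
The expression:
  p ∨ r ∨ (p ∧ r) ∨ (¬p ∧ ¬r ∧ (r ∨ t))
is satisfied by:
  {r: True, t: True, p: True}
  {r: True, t: True, p: False}
  {r: True, p: True, t: False}
  {r: True, p: False, t: False}
  {t: True, p: True, r: False}
  {t: True, p: False, r: False}
  {p: True, t: False, r: False}


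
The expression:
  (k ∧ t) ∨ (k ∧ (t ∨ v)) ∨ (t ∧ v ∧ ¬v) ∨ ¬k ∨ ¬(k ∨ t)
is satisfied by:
  {t: True, v: True, k: False}
  {t: True, k: False, v: False}
  {v: True, k: False, t: False}
  {v: False, k: False, t: False}
  {t: True, v: True, k: True}
  {t: True, k: True, v: False}
  {v: True, k: True, t: False}


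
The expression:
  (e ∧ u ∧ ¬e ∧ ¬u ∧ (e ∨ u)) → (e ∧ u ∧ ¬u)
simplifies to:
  True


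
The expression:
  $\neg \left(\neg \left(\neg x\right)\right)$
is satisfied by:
  {x: False}


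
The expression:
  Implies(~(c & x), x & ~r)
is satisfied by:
  {c: True, x: True, r: False}
  {x: True, r: False, c: False}
  {r: True, c: True, x: True}


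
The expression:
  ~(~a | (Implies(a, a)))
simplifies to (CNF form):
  False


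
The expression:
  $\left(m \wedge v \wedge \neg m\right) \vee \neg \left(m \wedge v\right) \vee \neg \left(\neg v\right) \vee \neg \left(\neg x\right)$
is always true.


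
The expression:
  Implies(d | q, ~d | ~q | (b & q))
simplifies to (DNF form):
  b | ~d | ~q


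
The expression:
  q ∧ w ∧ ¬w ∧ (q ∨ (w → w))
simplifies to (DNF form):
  False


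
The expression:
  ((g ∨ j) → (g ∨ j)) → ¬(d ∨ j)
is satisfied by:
  {d: False, j: False}


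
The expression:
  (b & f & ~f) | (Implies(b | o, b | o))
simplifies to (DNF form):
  True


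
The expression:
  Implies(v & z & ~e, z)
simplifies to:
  True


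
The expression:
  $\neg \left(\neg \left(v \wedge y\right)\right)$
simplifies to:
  $v \wedge y$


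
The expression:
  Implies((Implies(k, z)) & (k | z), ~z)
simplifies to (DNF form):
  ~z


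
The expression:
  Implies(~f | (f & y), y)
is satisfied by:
  {y: True, f: True}
  {y: True, f: False}
  {f: True, y: False}


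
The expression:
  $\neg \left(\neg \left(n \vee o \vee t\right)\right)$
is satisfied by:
  {n: True, t: True, o: True}
  {n: True, t: True, o: False}
  {n: True, o: True, t: False}
  {n: True, o: False, t: False}
  {t: True, o: True, n: False}
  {t: True, o: False, n: False}
  {o: True, t: False, n: False}


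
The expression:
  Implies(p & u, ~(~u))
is always true.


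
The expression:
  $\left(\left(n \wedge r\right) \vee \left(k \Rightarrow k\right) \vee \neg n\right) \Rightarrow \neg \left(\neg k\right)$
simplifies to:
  $k$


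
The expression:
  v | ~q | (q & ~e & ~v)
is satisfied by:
  {v: True, e: False, q: False}
  {e: False, q: False, v: False}
  {q: True, v: True, e: False}
  {q: True, e: False, v: False}
  {v: True, e: True, q: False}
  {e: True, v: False, q: False}
  {q: True, e: True, v: True}
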